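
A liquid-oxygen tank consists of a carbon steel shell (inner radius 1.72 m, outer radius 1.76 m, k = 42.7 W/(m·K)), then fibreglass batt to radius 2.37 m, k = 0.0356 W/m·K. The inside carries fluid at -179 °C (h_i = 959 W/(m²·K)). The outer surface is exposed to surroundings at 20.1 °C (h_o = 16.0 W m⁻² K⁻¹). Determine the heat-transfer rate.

Resistance network (inner→outer):
  R_conv,in = 1/(4πr²h) = 1/(4π·1.72²·959) = 2.805×10^-5 K/W
  R_carbon steel = (1/1.72 − 1/1.76)/(4πk) = 0.01321/(4π·42.7) = 2.463×10^-5 K/W
  R_fibreglass batt = (1/1.76 − 1/2.37)/(4πk) = 0.1462/(4π·0.0356) = 0.3269 K/W
  R_conv,out = 1/(4πr²h) = 1/(4π·2.37²·16.0) = 8.855×10^-4 K/W
ΣR = 2.805×10^-5 + 2.463×10^-5 + 0.3269 + 8.855×10^-4 = 0.3278 K/W
Q = ΔT/ΣR = (-179 °C − 20.1 °C)/0.3278 = -607 W
(Negative Q ⇒ heat flows inward; heat gain = 607 W.)

Q = 607 W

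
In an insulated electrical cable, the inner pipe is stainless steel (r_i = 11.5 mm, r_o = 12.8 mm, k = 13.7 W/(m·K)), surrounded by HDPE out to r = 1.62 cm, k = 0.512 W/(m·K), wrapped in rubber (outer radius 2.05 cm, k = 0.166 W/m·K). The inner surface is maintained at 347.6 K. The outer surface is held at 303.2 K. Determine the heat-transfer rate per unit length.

Resistance network (inner→outer):
  R'_stainless steel = ln(0.0128/0.0115)/(2πk) = 0.1071/(2π·13.7) = 0.001244 m·K/W
  R'_HDPE = ln(0.0162/0.0128)/(2πk) = 0.2356/(2π·0.512) = 0.07323 m·K/W
  R'_rubber = ln(0.0205/0.0162)/(2πk) = 0.2354/(2π·0.166) = 0.2257 m·K/W
ΣR = 0.001244 + 0.07323 + 0.2257 = 0.3002 m·K/W
Q' = ΔT/ΣR = (347.6 K − 303.2 K)/0.3002 = 148 W/m

Q' = 148 W/m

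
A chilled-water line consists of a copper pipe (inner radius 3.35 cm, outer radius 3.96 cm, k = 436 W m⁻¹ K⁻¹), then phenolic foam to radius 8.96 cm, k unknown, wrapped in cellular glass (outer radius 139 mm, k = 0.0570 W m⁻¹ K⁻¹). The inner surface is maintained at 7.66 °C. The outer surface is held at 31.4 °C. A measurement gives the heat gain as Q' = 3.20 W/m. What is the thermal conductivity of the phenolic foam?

k = 0.0210 W/m·K

ΣR = ΔT/Q' = |7.66 − 31.4|/3.20 = 7.419 m·K/W
Known resistances:
  R'_copper = ln(0.0396/0.0335)/(2πk) = 0.1673/(2π·436) = 6.106×10^-5 m·K/W
  R'_cellular glass = ln(0.139/0.0896)/(2πk) = 0.4391/(2π·0.0570) = 1.226 m·K/W
R_phenolic foam = ΣR − ΣR_known = 7.419 − 1.226 = 6.193 m·K/W
ln(r₂/r₁)/(2πk) = 6.193 ⇒ k = 0.8165/(2π·6.193) = 0.0210 W/m·K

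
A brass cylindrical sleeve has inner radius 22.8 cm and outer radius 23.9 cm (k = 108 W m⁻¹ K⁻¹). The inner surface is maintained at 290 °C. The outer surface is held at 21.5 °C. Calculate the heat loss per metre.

Q' = 3870 kW/m

Q' = 2πk·ΔT/ln(r₂/r₁) = 2π × 108 × 268.5 / ln(0.239/0.228) = 3.87×10^6 W/m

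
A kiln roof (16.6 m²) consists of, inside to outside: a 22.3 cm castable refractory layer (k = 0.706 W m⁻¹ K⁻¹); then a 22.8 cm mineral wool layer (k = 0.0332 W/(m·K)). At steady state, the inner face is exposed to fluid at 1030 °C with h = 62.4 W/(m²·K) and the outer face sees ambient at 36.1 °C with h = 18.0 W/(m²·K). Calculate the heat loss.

Q = 2270 W

Series thermal resistances, inner to outer:
  R_conv,in = 1/(hA) = 1/(62.4·16.6) = 9.654×10^-4 K/W
  R_castable refractory = L/(kA) = 0.223/(0.706·16.6) = 0.01903 K/W
  R_mineral wool = L/(kA) = 0.228/(0.0332·16.6) = 0.4137 K/W
  R_conv,out = 1/(hA) = 1/(18.0·16.6) = 0.003347 K/W
ΣR = 9.654×10^-4 + 0.01903 + 0.4137 + 0.003347 = 0.4370 K/W
Q = ΔT/ΣR = (1030 °C − 36.1 °C)/0.4370 = 2270 W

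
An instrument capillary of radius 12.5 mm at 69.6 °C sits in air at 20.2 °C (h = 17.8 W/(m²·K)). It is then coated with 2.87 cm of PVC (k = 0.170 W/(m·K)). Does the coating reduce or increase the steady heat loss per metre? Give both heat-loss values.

Critical radius for a cylinder: r_cr = k/h = 0.00955 m = 0.955 cm.
Outer radius after coating: r₂ = 0.0125 + 0.0287 = 0.0412 m.
Since r₁ ≥ r_cr, any added insulation reduces the heat loss.
Bare: R = 1/(2πr₁h) = 0.7153 m·K/W; Q = 49.4/0.7153 = 69.1 W/m.
Coated: R = R_cond + R_conv = 1.334 m·K/W; Q = 49.4/1.334 = 37.0 W/m.

reduces: 69.1 → 37.0 W/m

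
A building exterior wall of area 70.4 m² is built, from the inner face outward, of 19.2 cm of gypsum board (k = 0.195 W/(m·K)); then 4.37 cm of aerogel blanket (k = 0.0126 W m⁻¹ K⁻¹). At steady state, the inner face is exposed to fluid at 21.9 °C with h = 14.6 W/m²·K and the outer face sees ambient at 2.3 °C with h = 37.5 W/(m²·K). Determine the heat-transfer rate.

Treat each layer as a resistance in series:
  R_conv,in = 1/(hA) = 1/(14.6·70.4) = 9.729×10^-4 K/W
  R_gypsum board = L/(kA) = 0.192/(0.195·70.4) = 0.01399 K/W
  R_aerogel blanket = L/(kA) = 0.0437/(0.0126·70.4) = 0.04926 K/W
  R_conv,out = 1/(hA) = 1/(37.5·70.4) = 3.788×10^-4 K/W
ΣR = 9.729×10^-4 + 0.01399 + 0.04926 + 3.788×10^-4 = 0.06460 K/W
Q = ΔT/ΣR = (21.9 °C − 2.3 °C)/0.06460 = 303 W

Q = 303 W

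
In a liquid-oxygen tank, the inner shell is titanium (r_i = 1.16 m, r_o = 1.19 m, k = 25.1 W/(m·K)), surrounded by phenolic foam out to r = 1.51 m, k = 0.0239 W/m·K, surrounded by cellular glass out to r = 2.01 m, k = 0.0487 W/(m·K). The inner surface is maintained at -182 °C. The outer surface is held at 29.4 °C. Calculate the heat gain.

Q = 245 W

Resistance network (inner→outer):
  R_titanium = (1/1.16 − 1/1.19)/(4πk) = 0.02173/(4π·25.1) = 6.890×10^-5 K/W
  R_phenolic foam = (1/1.19 − 1/1.51)/(4πk) = 0.1781/(4π·0.0239) = 0.5930 K/W
  R_cellular glass = (1/1.51 − 1/2.01)/(4πk) = 0.1647/(4π·0.0487) = 0.2692 K/W
ΣR = 6.890×10^-5 + 0.5930 + 0.2692 = 0.8623 K/W
Q = ΔT/ΣR = (-182 °C − 29.4 °C)/0.8623 = -245 W
(Negative Q ⇒ heat flows inward; heat gain = 245 W.)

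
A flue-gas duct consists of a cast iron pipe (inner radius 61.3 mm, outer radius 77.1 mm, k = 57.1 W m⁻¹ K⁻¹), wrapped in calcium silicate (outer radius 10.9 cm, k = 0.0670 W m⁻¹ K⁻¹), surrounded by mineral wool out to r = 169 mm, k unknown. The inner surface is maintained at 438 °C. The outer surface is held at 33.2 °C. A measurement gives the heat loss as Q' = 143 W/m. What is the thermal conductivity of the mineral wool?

ΣR = ΔT/Q' = |438 − 33.2|/143 = 2.831 m·K/W
Known resistances:
  R'_cast iron = ln(0.0771/0.0613)/(2πk) = 0.2293/(2π·57.1) = 6.392×10^-4 m·K/W
  R'_calcium silicate = ln(0.109/0.0771)/(2πk) = 0.3462/(2π·0.0670) = 0.8225 m·K/W
R_mineral wool = ΣR − ΣR_known = 2.831 − 0.8231 = 2.008 m·K/W
ln(r₂/r₁)/(2πk) = 2.008 ⇒ k = 0.4386/(2π·2.008) = 0.0348 W/m·K

k = 0.0348 W/m·K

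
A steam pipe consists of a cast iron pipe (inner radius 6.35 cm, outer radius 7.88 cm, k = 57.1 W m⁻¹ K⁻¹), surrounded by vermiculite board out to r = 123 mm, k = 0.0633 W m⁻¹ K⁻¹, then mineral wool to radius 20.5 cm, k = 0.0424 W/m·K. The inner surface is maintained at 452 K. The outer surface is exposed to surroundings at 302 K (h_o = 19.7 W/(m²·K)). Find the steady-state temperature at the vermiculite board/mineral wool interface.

T = 397 K

Resistance network (inner→outer):
  R'_cast iron = ln(0.0788/0.0635)/(2πk) = 0.2159/(2π·57.1) = 6.017×10^-4 m·K/W
  R'_vermiculite board = ln(0.123/0.0788)/(2πk) = 0.4453/(2π·0.0633) = 1.120 m·K/W
  R'_mineral wool = ln(0.205/0.123)/(2πk) = 0.5108/(2π·0.0424) = 1.917 m·K/W
  R'_conv,out = 1/(2πr h) = 1/(2π·0.205·19.7) = 0.03941 m·K/W
ΣR = 6.017×10^-4 + 1.120 + 1.917 + 0.03941 = 3.077 m·K/W
Q' = ΔT/ΣR = (452 K − 302 K)/3.077 = 48.75 W/m
From the inner boundary to the vermiculite board/mineral wool interface, ΣR_partial = 1.121 m·K/W.
T_interface = T_in − Q'·ΣR_partial = 452 K − (48.75)(1.121) = 397 K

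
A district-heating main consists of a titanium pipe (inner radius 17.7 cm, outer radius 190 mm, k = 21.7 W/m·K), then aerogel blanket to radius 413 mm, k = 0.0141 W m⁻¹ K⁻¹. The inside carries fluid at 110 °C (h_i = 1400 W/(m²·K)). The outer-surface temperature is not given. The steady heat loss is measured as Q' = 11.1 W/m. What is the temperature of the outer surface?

T_out = 12.7 °C

Sum the resistances:
  R'_conv,in = 1/(2πr h) = 1/(2π·0.177·1400) = 6.423×10^-4 m·K/W
  R'_titanium = ln(0.190/0.177)/(2πk) = 0.07087/(2π·21.7) = 5.198×10^-4 m·K/W
  R'_aerogel blanket = ln(0.413/0.190)/(2πk) = 0.7764/(2π·0.0141) = 8.764 m·K/W
ΣR = 8.765 m·K/W
ΔT = Q'·ΣR = 11.1 × 8.765 = 97.29 K
Heat flows outward, so T_out = T_in − ΔT = 110 − 97.29 = 12.7 °C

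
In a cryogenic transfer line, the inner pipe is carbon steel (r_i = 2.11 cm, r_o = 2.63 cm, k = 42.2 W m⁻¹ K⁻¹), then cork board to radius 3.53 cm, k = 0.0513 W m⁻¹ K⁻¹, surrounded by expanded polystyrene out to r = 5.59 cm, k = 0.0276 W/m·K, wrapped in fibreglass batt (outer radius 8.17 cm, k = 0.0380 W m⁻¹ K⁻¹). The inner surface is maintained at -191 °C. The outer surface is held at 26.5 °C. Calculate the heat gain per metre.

Series thermal resistances, inner to outer:
  R'_carbon steel = ln(0.0263/0.0211)/(2πk) = 0.2203/(2π·42.2) = 8.308×10^-4 m·K/W
  R'_cork board = ln(0.0353/0.0263)/(2πk) = 0.2943/(2π·0.0513) = 0.9131 m·K/W
  R'_expanded polystyrene = ln(0.0559/0.0353)/(2πk) = 0.4597/(2π·0.0276) = 2.651 m·K/W
  R'_fibreglass batt = ln(0.0817/0.0559)/(2πk) = 0.3795/(2π·0.0380) = 1.589 m·K/W
ΣR = 8.308×10^-4 + 0.9131 + 2.651 + 1.589 = 5.154 m·K/W
Q' = ΔT/ΣR = (-191 °C − 26.5 °C)/5.154 = -42.2 W/m
(Negative Q' ⇒ heat flows inward; heat gain = 42.2 W/m.)

Q' = 42.2 W/m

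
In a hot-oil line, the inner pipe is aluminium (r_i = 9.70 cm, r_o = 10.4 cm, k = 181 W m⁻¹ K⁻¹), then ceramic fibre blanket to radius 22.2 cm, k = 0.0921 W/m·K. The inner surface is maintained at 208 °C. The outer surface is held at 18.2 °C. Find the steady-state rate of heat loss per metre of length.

Q' = 145 W/m

Series thermal resistances, inner to outer:
  R'_aluminium = ln(0.104/0.0970)/(2πk) = 0.06968/(2π·181) = 6.127×10^-5 m·K/W
  R'_ceramic fibre blanket = ln(0.222/0.104)/(2πk) = 0.7583/(2π·0.0921) = 1.310 m·K/W
ΣR = 6.127×10^-5 + 1.310 = 1.310 m·K/W
Q' = ΔT/ΣR = (208 °C − 18.2 °C)/1.310 = 145 W/m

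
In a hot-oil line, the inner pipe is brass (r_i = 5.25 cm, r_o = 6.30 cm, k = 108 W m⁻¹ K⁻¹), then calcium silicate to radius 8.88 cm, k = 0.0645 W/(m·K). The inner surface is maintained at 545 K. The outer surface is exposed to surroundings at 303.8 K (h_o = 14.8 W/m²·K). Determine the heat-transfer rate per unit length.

Treat each layer as a resistance in series:
  R'_brass = ln(0.0630/0.0525)/(2πk) = 0.1823/(2π·108) = 2.687×10^-4 m·K/W
  R'_calcium silicate = ln(0.0888/0.0630)/(2πk) = 0.3433/(2π·0.0645) = 0.8470 m·K/W
  R'_conv,out = 1/(2πr h) = 1/(2π·0.0888·14.8) = 0.1211 m·K/W
ΣR = 2.687×10^-4 + 0.8470 + 0.1211 = 0.9684 m·K/W
Q' = ΔT/ΣR = (545 K − 303.8 K)/0.9684 = 249 W/m

Q' = 249 W/m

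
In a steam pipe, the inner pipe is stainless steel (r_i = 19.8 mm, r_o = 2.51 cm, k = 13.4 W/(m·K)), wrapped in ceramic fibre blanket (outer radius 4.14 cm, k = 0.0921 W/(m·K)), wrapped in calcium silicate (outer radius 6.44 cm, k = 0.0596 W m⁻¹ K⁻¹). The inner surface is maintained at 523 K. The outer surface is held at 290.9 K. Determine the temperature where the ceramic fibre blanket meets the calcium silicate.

T = 425 K

Treat each layer as a resistance in series:
  R'_stainless steel = ln(0.0251/0.0198)/(2πk) = 0.2372/(2π·13.4) = 0.002817 m·K/W
  R'_ceramic fibre blanket = ln(0.0414/0.0251)/(2πk) = 0.5004/(2π·0.0921) = 0.8647 m·K/W
  R'_calcium silicate = ln(0.0644/0.0414)/(2πk) = 0.4418/(2π·0.0596) = 1.180 m·K/W
ΣR = 0.002817 + 0.8647 + 1.180 = 2.048 m·K/W
Q' = ΔT/ΣR = (523 K − 290.9 K)/2.048 = 113.3 W/m
From the inner boundary to the ceramic fibre blanket/calcium silicate interface, ΣR_partial = 0.8675 m·K/W.
T_interface = T_in − Q'·ΣR_partial = 523 K − (113.3)(0.8675) = 425 K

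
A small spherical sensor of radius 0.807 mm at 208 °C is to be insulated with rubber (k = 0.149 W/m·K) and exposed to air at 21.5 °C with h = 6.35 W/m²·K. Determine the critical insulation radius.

For a sphere, r_cr = 2k_ins/h = 2·0.149/6.35 = 0.0469 m = 4.69 cm

r_cr = 4.69 cm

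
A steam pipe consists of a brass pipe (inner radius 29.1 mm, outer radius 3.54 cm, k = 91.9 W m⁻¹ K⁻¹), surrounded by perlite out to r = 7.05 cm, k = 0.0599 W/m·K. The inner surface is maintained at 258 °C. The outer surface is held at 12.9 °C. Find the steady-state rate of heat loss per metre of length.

Q' = 134 W/m

Treat each layer as a resistance in series:
  R'_brass = ln(0.0354/0.0291)/(2πk) = 0.1960/(2π·91.9) = 3.394×10^-4 m·K/W
  R'_perlite = ln(0.0705/0.0354)/(2πk) = 0.6889/(2π·0.0599) = 1.830 m·K/W
ΣR = 3.394×10^-4 + 1.830 = 1.830 m·K/W
Q' = ΔT/ΣR = (258 °C − 12.9 °C)/1.830 = 134 W/m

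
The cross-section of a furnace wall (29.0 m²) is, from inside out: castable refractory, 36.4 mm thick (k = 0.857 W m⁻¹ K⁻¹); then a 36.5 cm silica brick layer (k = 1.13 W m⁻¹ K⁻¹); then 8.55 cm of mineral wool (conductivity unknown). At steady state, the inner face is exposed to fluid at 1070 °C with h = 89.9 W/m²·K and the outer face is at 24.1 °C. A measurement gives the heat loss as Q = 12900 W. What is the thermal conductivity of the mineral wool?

k = 0.0433 W/m·K

ΣR = ΔT/Q = |1070 − 24.1|/12900 = 0.08108 K/W
Known resistances:
  R_conv,in = 1/(hA) = 1/(89.9·29.0) = 3.836×10^-4 K/W
  R_castable refractory = L/(kA) = 0.0364/(0.857·29.0) = 0.001465 K/W
  R_silica brick = L/(kA) = 0.365/(1.13·29.0) = 0.01114 K/W
R_mineral wool = ΣR − ΣR_known = 0.08108 − 0.01299 = 0.06809 K/W
L/(kA) = 0.06809 ⇒ k = 0.0855/(0.06809·29.0) = 0.0433 W/m·K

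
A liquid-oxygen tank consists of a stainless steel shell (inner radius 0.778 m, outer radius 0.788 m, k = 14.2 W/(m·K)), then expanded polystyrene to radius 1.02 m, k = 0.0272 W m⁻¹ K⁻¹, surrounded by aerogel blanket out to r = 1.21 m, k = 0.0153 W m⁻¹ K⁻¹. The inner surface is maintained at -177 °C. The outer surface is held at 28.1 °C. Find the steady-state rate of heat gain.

Resistance network (inner→outer):
  R_stainless steel = (1/0.778 − 1/0.788)/(4πk) = 0.01631/(4π·14.2) = 9.141×10^-5 K/W
  R_expanded polystyrene = (1/0.788 − 1/1.02)/(4πk) = 0.2886/(4π·0.0272) = 0.8445 K/W
  R_aerogel blanket = (1/1.02 − 1/1.21)/(4πk) = 0.1539/(4π·0.0153) = 0.8007 K/W
ΣR = 9.141×10^-5 + 0.8445 + 0.8007 = 1.645 K/W
Q = ΔT/ΣR = (-177 °C − 28.1 °C)/1.645 = -125 W
(Negative Q ⇒ heat flows inward; heat gain = 125 W.)

Q = 125 W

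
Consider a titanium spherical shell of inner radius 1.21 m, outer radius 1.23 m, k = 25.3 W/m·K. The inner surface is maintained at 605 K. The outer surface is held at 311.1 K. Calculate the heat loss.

Q = 4πk·ΔT/(1/r₁ − 1/r₂) = 4π × 25.3 × 293.9 / (1/1.21 − 1/1.23) = 6.95×10^6 W

Q = 6950 kW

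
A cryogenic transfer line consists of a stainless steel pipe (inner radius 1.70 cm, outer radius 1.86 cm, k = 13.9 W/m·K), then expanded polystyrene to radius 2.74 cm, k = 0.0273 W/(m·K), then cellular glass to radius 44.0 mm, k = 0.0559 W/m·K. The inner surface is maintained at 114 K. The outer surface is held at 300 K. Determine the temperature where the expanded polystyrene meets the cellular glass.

T = 230.5 K

Treat each layer as a resistance in series:
  R'_stainless steel = ln(0.0186/0.0170)/(2πk) = 0.08995/(2π·13.9) = 0.001030 m·K/W
  R'_expanded polystyrene = ln(0.0274/0.0186)/(2πk) = 0.3874/(2π·0.0273) = 2.258 m·K/W
  R'_cellular glass = ln(0.0440/0.0274)/(2πk) = 0.4736/(2π·0.0559) = 1.349 m·K/W
ΣR = 0.001030 + 2.258 + 1.349 = 3.608 m·K/W
Q' = ΔT/ΣR = (114 K − 300 K)/3.608 = -51.55 W/m
From the inner boundary to the expanded polystyrene/cellular glass interface, ΣR_partial = 2.259 m·K/W.
T_interface = T_in − Q'·ΣR_partial = 114 K − (-51.55)(2.259) = 230.5 K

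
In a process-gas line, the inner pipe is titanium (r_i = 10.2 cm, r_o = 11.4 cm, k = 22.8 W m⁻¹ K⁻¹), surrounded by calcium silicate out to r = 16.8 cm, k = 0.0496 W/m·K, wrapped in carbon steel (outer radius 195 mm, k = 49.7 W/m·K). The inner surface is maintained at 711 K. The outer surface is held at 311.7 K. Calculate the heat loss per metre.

Treat each layer as a resistance in series:
  R'_titanium = ln(0.114/0.102)/(2πk) = 0.1112/(2π·22.8) = 7.764×10^-4 m·K/W
  R'_calcium silicate = ln(0.168/0.114)/(2πk) = 0.3878/(2π·0.0496) = 1.244 m·K/W
  R'_carbon steel = ln(0.195/0.168)/(2πk) = 0.1490/(2π·49.7) = 4.773×10^-4 m·K/W
ΣR = 7.764×10^-4 + 1.244 + 4.773×10^-4 = 1.245 m·K/W
Q' = ΔT/ΣR = (711 K − 311.7 K)/1.245 = 321 W/m

Q' = 321 W/m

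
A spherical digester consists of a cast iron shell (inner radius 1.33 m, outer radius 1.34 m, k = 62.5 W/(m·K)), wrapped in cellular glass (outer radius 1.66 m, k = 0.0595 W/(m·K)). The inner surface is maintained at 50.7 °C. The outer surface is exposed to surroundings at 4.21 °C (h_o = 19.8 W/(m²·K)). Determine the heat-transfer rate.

Q = 240 W

Resistance network (inner→outer):
  R_cast iron = (1/1.33 − 1/1.34)/(4πk) = 0.005611/(4π·62.5) = 7.144×10^-6 K/W
  R_cellular glass = (1/1.34 − 1/1.66)/(4πk) = 0.1439/(4π·0.0595) = 0.1924 K/W
  R_conv,out = 1/(4πr²h) = 1/(4π·1.66²·19.8) = 0.001459 K/W
ΣR = 7.144×10^-6 + 0.1924 + 0.001459 = 0.1939 K/W
Q = ΔT/ΣR = (50.7 °C − 4.21 °C)/0.1939 = 240 W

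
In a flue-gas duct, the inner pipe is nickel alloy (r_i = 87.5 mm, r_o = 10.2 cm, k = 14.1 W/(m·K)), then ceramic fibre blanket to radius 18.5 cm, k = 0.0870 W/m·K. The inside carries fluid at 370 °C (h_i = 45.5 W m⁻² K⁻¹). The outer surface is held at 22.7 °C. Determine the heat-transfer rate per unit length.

Q' = 307 W/m

Resistance network (inner→outer):
  R'_conv,in = 1/(2πr h) = 1/(2π·0.0875·45.5) = 0.03998 m·K/W
  R'_nickel alloy = ln(0.102/0.0875)/(2πk) = 0.1533/(2π·14.1) = 0.001731 m·K/W
  R'_ceramic fibre blanket = ln(0.185/0.102)/(2πk) = 0.5954/(2π·0.0870) = 1.089 m·K/W
ΣR = 0.03998 + 0.001731 + 1.089 = 1.131 m·K/W
Q' = ΔT/ΣR = (370 °C − 22.7 °C)/1.131 = 307 W/m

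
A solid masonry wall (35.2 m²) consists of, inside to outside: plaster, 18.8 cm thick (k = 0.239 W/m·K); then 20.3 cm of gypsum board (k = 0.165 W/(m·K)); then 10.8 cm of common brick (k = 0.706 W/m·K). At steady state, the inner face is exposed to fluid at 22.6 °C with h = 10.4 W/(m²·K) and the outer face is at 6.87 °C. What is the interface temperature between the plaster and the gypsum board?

Treat each layer as a resistance in series:
  R_conv,in = 1/(hA) = 1/(10.4·35.2) = 0.002732 K/W
  R_plaster = L/(kA) = 0.188/(0.239·35.2) = 0.02235 K/W
  R_gypsum board = L/(kA) = 0.203/(0.165·35.2) = 0.03495 K/W
  R_common brick = L/(kA) = 0.108/(0.706·35.2) = 0.004346 K/W
ΣR = 0.002732 + 0.02235 + 0.03495 + 0.004346 = 0.06438 K/W
Q = ΔT/ΣR = (22.6 °C − 6.87 °C)/0.06438 = 244.3 W
From the inner boundary to the plaster/gypsum board interface, ΣR_partial = 0.02508 K/W.
T_interface = T_in − Q·ΣR_partial = 22.6 °C − (244.3)(0.02508) = 16.5 °C

T = 16.5 °C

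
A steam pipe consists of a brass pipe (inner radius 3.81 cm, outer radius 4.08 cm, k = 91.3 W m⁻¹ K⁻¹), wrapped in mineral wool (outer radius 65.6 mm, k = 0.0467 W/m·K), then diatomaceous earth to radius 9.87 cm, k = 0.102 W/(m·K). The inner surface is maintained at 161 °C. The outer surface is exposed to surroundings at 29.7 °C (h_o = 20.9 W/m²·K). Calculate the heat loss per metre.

Series thermal resistances, inner to outer:
  R'_brass = ln(0.0408/0.0381)/(2πk) = 0.06847/(2π·91.3) = 1.194×10^-4 m·K/W
  R'_mineral wool = ln(0.0656/0.0408)/(2πk) = 0.4749/(2π·0.0467) = 1.618 m·K/W
  R'_diatomaceous earth = ln(0.0987/0.0656)/(2πk) = 0.4085/(2π·0.102) = 0.6374 m·K/W
  R'_conv,out = 1/(2πr h) = 1/(2π·0.0987·20.9) = 0.07715 m·K/W
ΣR = 1.194×10^-4 + 1.618 + 0.6374 + 0.07715 = 2.333 m·K/W
Q' = ΔT/ΣR = (161 °C − 29.7 °C)/2.333 = 56.3 W/m

Q' = 56.3 W/m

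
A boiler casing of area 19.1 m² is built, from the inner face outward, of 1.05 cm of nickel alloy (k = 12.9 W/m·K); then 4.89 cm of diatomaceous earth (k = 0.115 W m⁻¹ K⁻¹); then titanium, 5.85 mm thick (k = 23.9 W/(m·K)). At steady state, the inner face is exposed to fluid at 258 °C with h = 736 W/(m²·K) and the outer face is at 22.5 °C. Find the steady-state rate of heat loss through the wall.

Resistance network (inner→outer):
  R_conv,in = 1/(hA) = 1/(736·19.1) = 7.114×10^-5 K/W
  R_nickel alloy = L/(kA) = 0.0105/(12.9·19.1) = 4.262×10^-5 K/W
  R_diatomaceous earth = L/(kA) = 0.0489/(0.115·19.1) = 0.02226 K/W
  R_titanium = L/(kA) = 0.00585/(23.9·19.1) = 1.282×10^-5 K/W
ΣR = 7.114×10^-5 + 4.262×10^-5 + 0.02226 + 1.282×10^-5 = 0.02239 K/W
Q = ΔT/ΣR = (258 °C − 22.5 °C)/0.02239 = 10500 W

Q = 10.5 kW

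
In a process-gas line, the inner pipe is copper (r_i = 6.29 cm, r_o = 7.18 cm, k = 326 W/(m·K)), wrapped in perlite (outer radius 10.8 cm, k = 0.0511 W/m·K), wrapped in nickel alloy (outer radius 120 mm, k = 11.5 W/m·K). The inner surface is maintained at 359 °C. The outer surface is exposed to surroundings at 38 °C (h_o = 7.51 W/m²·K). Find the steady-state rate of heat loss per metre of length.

Treat each layer as a resistance in series:
  R'_copper = ln(0.0718/0.0629)/(2πk) = 0.1323/(2π·326) = 6.461×10^-5 m·K/W
  R'_perlite = ln(0.108/0.0718)/(2πk) = 0.4082/(2π·0.0511) = 1.272 m·K/W
  R'_nickel alloy = ln(0.120/0.108)/(2πk) = 0.1054/(2π·11.5) = 0.001458 m·K/W
  R'_conv,out = 1/(2πr h) = 1/(2π·0.120·7.51) = 0.1766 m·K/W
ΣR = 6.461×10^-5 + 1.272 + 0.001458 + 0.1766 = 1.450 m·K/W
Q' = ΔT/ΣR = (359 °C − 38 °C)/1.450 = 221 W/m

Q' = 221 W/m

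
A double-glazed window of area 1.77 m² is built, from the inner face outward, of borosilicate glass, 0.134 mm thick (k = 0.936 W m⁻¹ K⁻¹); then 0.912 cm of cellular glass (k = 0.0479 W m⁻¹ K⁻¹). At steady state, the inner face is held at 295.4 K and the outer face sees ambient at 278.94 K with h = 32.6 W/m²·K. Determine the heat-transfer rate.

Q = 132 W

Treat each layer as a resistance in series:
  R_borosilicate glass = L/(kA) = 1.34×10^-4/(0.936·1.77) = 8.088×10^-5 K/W
  R_cellular glass = L/(kA) = 0.00912/(0.0479·1.77) = 0.1076 K/W
  R_conv,out = 1/(hA) = 1/(32.6·1.77) = 0.01733 K/W
ΣR = 8.088×10^-5 + 0.1076 + 0.01733 = 0.1250 K/W
Q = ΔT/ΣR = (295.4 K − 278.94 K)/0.1250 = 132 W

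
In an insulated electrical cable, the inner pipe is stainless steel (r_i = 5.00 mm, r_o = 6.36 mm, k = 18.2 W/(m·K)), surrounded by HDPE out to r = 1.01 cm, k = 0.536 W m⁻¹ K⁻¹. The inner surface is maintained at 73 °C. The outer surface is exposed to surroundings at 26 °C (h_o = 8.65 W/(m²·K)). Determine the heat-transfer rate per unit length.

Treat each layer as a resistance in series:
  R'_stainless steel = ln(0.00636/0.00500)/(2πk) = 0.2406/(2π·18.2) = 0.002104 m·K/W
  R'_HDPE = ln(0.0101/0.00636)/(2πk) = 0.4625/(2π·0.536) = 0.1373 m·K/W
  R'_conv,out = 1/(2πr h) = 1/(2π·0.0101·8.65) = 1.822 m·K/W
ΣR = 0.002104 + 0.1373 + 1.822 = 1.961 m·K/W
Q' = ΔT/ΣR = (73 °C − 26 °C)/1.961 = 24.0 W/m

Q' = 24.0 W/m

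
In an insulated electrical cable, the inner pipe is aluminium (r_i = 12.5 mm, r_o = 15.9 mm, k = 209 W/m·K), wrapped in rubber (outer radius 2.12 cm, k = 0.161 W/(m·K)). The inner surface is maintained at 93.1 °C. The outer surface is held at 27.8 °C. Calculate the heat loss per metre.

Q' = 229 W/m

Series thermal resistances, inner to outer:
  R'_aluminium = ln(0.0159/0.0125)/(2πk) = 0.2406/(2π·209) = 1.832×10^-4 m·K/W
  R'_rubber = ln(0.0212/0.0159)/(2πk) = 0.2877/(2π·0.161) = 0.2844 m·K/W
ΣR = 1.832×10^-4 + 0.2844 = 0.2846 m·K/W
Q' = ΔT/ΣR = (93.1 °C − 27.8 °C)/0.2846 = 229 W/m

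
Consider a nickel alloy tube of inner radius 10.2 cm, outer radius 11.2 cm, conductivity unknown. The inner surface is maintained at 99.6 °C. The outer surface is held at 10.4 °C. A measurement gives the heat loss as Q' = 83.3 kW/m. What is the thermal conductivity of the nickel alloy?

ΣR = ΔT/Q' = |99.6 − 10.4|/83300 = 0.001071 m·K/W
ln(r₂/r₁)/(2πk) = 0.001071 ⇒ k = 0.09353/(2π·0.001071) = 13.9 W/m·K

k = 13.9 W/m·K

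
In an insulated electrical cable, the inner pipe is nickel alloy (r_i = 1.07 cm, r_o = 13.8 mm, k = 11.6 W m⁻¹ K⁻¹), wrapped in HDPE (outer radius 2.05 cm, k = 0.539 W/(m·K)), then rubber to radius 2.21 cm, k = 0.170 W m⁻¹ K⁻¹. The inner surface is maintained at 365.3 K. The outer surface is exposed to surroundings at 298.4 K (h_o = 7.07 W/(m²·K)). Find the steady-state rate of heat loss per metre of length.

Resistance network (inner→outer):
  R'_nickel alloy = ln(0.0138/0.0107)/(2πk) = 0.2544/(2π·11.6) = 0.003491 m·K/W
  R'_HDPE = ln(0.0205/0.0138)/(2πk) = 0.3958/(2π·0.539) = 0.1169 m·K/W
  R'_rubber = ln(0.0221/0.0205)/(2πk) = 0.07515/(2π·0.170) = 0.07036 m·K/W
  R'_conv,out = 1/(2πr h) = 1/(2π·0.0221·7.07) = 1.019 m·K/W
ΣR = 0.003491 + 0.1169 + 0.07036 + 1.019 = 1.210 m·K/W
Q' = ΔT/ΣR = (365.3 K − 298.4 K)/1.210 = 55.3 W/m

Q' = 55.3 W/m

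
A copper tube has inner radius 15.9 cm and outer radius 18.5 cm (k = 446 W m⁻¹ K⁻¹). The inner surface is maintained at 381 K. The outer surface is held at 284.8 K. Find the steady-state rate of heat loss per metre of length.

Q' = 2πk·ΔT/ln(r₂/r₁) = 2π × 446 × 96.2 / ln(0.185/0.159) = 1.78×10^6 W/m

Q' = 1.78×10^6 W/m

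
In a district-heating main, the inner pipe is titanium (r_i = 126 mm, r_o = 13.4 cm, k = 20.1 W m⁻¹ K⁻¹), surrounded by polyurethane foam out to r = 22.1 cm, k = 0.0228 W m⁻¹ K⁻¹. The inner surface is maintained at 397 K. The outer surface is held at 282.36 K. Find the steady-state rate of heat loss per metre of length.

Q' = 32.8 W/m

Resistance network (inner→outer):
  R'_titanium = ln(0.134/0.126)/(2πk) = 0.06156/(2π·20.1) = 4.874×10^-4 m·K/W
  R'_polyurethane foam = ln(0.221/0.134)/(2πk) = 0.5003/(2π·0.0228) = 3.492 m·K/W
ΣR = 4.874×10^-4 + 3.492 = 3.492 m·K/W
Q' = ΔT/ΣR = (397 K − 282.36 K)/3.492 = 32.8 W/m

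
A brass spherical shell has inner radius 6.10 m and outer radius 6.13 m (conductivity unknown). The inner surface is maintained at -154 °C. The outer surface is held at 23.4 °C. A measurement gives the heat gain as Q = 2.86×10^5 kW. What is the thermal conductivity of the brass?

k = 103 W/m·K

ΣR = ΔT/Q = |-154 − 23.4|/2.86×10^8 = 6.203×10^-7 K/W
(1/r₁−1/r₂)/(4πk) = 6.203×10^-7 ⇒ k = 8.023×10^-4/(4π·6.203×10^-7) = 103 W/m·K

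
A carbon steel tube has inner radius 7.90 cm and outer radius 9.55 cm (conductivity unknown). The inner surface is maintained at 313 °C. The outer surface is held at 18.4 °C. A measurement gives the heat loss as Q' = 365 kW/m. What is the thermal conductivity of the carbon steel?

ΣR = ΔT/Q' = |313 − 18.4|/3.65×10^5 = 8.071×10^-4 m·K/W
ln(r₂/r₁)/(2πk) = 8.071×10^-4 ⇒ k = 0.1897/(2π·8.071×10^-4) = 37.4 W/m·K

k = 37.4 W/m·K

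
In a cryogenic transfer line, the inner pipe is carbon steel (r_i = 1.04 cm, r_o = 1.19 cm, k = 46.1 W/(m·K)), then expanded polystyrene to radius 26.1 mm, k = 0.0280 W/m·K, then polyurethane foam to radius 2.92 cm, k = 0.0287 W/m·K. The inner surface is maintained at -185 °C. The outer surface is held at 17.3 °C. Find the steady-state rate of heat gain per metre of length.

Q' = 39.8 W/m

Treat each layer as a resistance in series:
  R'_carbon steel = ln(0.0119/0.0104)/(2πk) = 0.1347/(2π·46.1) = 4.651×10^-4 m·K/W
  R'_expanded polystyrene = ln(0.0261/0.0119)/(2πk) = 0.7854/(2π·0.0280) = 4.464 m·K/W
  R'_polyurethane foam = ln(0.0292/0.0261)/(2πk) = 0.1122/(2π·0.0287) = 0.6224 m·K/W
ΣR = 4.651×10^-4 + 4.464 + 0.6224 = 5.087 m·K/W
Q' = ΔT/ΣR = (-185 °C − 17.3 °C)/5.087 = -39.8 W/m
(Negative Q' ⇒ heat flows inward; heat gain = 39.8 W/m.)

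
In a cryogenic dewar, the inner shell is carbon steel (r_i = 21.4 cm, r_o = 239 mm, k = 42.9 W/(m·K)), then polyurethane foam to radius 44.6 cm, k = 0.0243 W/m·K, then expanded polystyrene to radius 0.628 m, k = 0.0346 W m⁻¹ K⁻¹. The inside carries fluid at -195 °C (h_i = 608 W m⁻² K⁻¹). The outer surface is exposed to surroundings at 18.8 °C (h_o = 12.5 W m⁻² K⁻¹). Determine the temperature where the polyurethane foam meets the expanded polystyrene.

Treat each layer as a resistance in series:
  R_conv,in = 1/(4πr²h) = 1/(4π·0.214²·608) = 0.002858 K/W
  R_carbon steel = (1/0.214 − 1/0.239)/(4πk) = 0.4888/(4π·42.9) = 9.067×10^-4 K/W
  R_polyurethane foam = (1/0.239 − 1/0.446)/(4πk) = 1.942/(4π·0.0243) = 6.359 K/W
  R_expanded polystyrene = (1/0.446 − 1/0.628)/(4πk) = 0.6498/(4π·0.0346) = 1.494 K/W
  R_conv,out = 1/(4πr²h) = 1/(4π·0.628²·12.5) = 0.01614 K/W
ΣR = 0.002858 + 9.067×10^-4 + 6.359 + 1.494 + 0.01614 = 7.873 K/W
Q = ΔT/ΣR = (-195 °C − 18.8 °C)/7.873 = -27.16 W
From the inner boundary to the polyurethane foam/expanded polystyrene interface, ΣR_partial = 6.363 K/W.
T_interface = T_in − Q·ΣR_partial = -195 °C − (-27.16)(6.363) = -22.2 °C

T = -22.2 °C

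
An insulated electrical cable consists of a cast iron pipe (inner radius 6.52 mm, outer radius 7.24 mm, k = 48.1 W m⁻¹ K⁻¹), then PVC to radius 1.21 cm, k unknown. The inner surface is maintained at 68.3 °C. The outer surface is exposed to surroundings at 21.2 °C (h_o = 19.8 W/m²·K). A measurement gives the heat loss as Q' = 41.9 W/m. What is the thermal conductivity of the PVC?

k = 0.178 W/m·K

ΣR = ΔT/Q' = |68.3 − 21.2|/41.9 = 1.124 m·K/W
Known resistances:
  R'_cast iron = ln(0.00724/0.00652)/(2πk) = 0.1047/(2π·48.1) = 3.466×10^-4 m·K/W
  R'_conv,out = 1/(2πr h) = 1/(2π·0.0121·19.8) = 0.6643 m·K/W
R_PVC = ΣR − ΣR_known = 1.124 − 0.6646 = 0.4594 m·K/W
ln(r₂/r₁)/(2πk) = 0.4594 ⇒ k = 0.5136/(2π·0.4594) = 0.178 W/m·K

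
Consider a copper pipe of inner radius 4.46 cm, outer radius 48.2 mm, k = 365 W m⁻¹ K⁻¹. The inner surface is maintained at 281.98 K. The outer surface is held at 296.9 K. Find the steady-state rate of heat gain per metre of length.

Q' = 441 kW/m

Q' = 2πk·ΔT/ln(r₂/r₁) = 2π × 365 × 14.92 / ln(0.0482/0.0446) = 4.41×10^5 W/m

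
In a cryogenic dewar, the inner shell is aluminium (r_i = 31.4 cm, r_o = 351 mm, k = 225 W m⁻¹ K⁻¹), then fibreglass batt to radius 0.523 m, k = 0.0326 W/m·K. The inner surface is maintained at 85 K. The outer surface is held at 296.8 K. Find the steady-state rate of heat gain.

Q = 92.6 W

Series thermal resistances, inner to outer:
  R_aluminium = (1/0.314 − 1/0.351)/(4πk) = 0.3357/(4π·225) = 1.187×10^-4 K/W
  R_fibreglass batt = (1/0.351 − 1/0.523)/(4πk) = 0.9370/(4π·0.0326) = 2.287 K/W
ΣR = 1.187×10^-4 + 2.287 = 2.287 K/W
Q = ΔT/ΣR = (85 K − 296.8 K)/2.287 = -92.6 W
(Negative Q ⇒ heat flows inward; heat gain = 92.6 W.)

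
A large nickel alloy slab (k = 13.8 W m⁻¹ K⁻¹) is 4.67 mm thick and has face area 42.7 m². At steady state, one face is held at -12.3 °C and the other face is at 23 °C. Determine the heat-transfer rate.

Q = 4450 kW

Q = kA·ΔT/L = 13.8 × 42.7 × |-12.3 °C − 23 °C| / 0.00467 = 4.45×10^6 W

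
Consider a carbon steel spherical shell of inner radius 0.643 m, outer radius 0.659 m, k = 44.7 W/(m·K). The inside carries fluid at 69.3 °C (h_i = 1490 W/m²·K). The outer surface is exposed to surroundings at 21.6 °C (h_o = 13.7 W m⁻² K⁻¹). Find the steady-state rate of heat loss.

Q = 3510 W

Series thermal resistances, inner to outer:
  R_conv,in = 1/(4πr²h) = 1/(4π·0.643²·1490) = 1.292×10^-4 K/W
  R_carbon steel = (1/0.643 − 1/0.659)/(4πk) = 0.03776/(4π·44.7) = 6.722×10^-5 K/W
  R_conv,out = 1/(4πr²h) = 1/(4π·0.659²·13.7) = 0.01338 K/W
ΣR = 1.292×10^-4 + 6.722×10^-5 + 0.01338 = 0.01358 K/W
Q = ΔT/ΣR = (69.3 °C − 21.6 °C)/0.01358 = 3510 W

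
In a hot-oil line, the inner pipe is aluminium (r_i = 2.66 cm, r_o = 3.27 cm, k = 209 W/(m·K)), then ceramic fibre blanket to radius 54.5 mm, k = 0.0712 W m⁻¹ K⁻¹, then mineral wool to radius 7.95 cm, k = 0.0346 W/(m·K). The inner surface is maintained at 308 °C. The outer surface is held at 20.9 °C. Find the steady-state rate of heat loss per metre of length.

Treat each layer as a resistance in series:
  R'_aluminium = ln(0.0327/0.0266)/(2πk) = 0.2065/(2π·209) = 1.572×10^-4 m·K/W
  R'_ceramic fibre blanket = ln(0.0545/0.0327)/(2πk) = 0.5108/(2π·0.0712) = 1.142 m·K/W
  R'_mineral wool = ln(0.0795/0.0545)/(2πk) = 0.3776/(2π·0.0346) = 1.737 m·K/W
ΣR = 1.572×10^-4 + 1.142 + 1.737 = 2.879 m·K/W
Q' = ΔT/ΣR = (308 °C − 20.9 °C)/2.879 = 99.7 W/m

Q' = 99.7 W/m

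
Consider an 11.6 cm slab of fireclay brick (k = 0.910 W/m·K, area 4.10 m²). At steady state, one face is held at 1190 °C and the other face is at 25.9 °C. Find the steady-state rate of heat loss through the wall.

Q = 37.4 kW

Q = kA·ΔT/L = 0.910 × 4.10 × |1190 °C − 25.9 °C| / 0.116 = 37400 W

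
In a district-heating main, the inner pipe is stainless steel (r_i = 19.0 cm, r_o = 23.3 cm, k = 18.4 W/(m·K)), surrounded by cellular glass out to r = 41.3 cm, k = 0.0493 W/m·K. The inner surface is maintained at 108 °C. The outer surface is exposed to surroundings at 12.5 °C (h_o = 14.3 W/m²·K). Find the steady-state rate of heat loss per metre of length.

Series thermal resistances, inner to outer:
  R'_stainless steel = ln(0.233/0.190)/(2πk) = 0.2040/(2π·18.4) = 0.001765 m·K/W
  R'_cellular glass = ln(0.413/0.233)/(2πk) = 0.5724/(2π·0.0493) = 1.848 m·K/W
  R'_conv,out = 1/(2πr h) = 1/(2π·0.413·14.3) = 0.02695 m·K/W
ΣR = 0.001765 + 1.848 + 0.02695 = 1.877 m·K/W
Q' = ΔT/ΣR = (108 °C − 12.5 °C)/1.877 = 50.9 W/m

Q' = 50.9 W/m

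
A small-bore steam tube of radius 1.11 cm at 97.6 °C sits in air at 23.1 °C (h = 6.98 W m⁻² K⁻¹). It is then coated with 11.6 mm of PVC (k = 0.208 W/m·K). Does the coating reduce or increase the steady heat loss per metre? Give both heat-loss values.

Critical radius for a cylinder: r_cr = k/h = 0.0298 m = 2.98 cm.
Outer radius after coating: r₂ = 0.0111 + 0.0116 = 0.0227 m.
Since r₁ < r_cr and r₂ ≤ r_cr, the coating moves toward the maximum at r_cr — heat loss rises.
Bare: R = 1/(2πr₁h) = 2.054 m·K/W; Q = 74.5/2.054 = 36.3 W/m.
Coated: R = R_cond + R_conv = 1.552 m·K/W; Q = 74.5/1.552 = 48.0 W/m.

increases: 36.3 → 48.0 W/m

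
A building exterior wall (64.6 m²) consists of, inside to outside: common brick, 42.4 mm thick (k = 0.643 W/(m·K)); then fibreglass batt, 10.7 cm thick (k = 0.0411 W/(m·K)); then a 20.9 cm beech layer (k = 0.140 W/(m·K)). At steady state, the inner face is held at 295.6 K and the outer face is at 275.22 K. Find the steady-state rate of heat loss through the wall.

Resistance network (inner→outer):
  R_common brick = L/(kA) = 0.0424/(0.643·64.6) = 0.001021 K/W
  R_fibreglass batt = L/(kA) = 0.107/(0.0411·64.6) = 0.04030 K/W
  R_beech = L/(kA) = 0.209/(0.140·64.6) = 0.02311 K/W
ΣR = 0.001021 + 0.04030 + 0.02311 = 0.06443 K/W
Q = ΔT/ΣR = (295.6 K − 275.22 K)/0.06443 = 316 W

Q = 316 W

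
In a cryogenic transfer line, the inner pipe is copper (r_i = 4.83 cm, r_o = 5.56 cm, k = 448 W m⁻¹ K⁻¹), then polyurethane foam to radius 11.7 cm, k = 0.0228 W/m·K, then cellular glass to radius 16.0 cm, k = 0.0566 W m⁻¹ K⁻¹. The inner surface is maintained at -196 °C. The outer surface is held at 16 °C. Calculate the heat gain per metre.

Series thermal resistances, inner to outer:
  R'_copper = ln(0.0556/0.0483)/(2πk) = 0.1408/(2π·448) = 5.000×10^-5 m·K/W
  R'_polyurethane foam = ln(0.117/0.0556)/(2πk) = 0.7440/(2π·0.0228) = 5.193 m·K/W
  R'_cellular glass = ln(0.160/0.117)/(2πk) = 0.3130/(2π·0.0566) = 0.8801 m·K/W
ΣR = 5.000×10^-5 + 5.193 + 0.8801 = 6.073 m·K/W
Q' = ΔT/ΣR = (-196 °C − 16 °C)/6.073 = -34.9 W/m
(Negative Q' ⇒ heat flows inward; heat gain = 34.9 W/m.)

Q' = 34.9 W/m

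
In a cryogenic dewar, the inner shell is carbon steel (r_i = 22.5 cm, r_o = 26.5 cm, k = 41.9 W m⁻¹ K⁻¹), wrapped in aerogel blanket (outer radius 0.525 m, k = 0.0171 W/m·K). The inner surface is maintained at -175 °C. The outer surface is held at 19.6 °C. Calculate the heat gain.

Q = 22.4 W

Series thermal resistances, inner to outer:
  R_carbon steel = (1/0.225 − 1/0.265)/(4πk) = 0.6709/(4π·41.9) = 0.001274 K/W
  R_aerogel blanket = (1/0.265 − 1/0.525)/(4πk) = 1.869/(4π·0.0171) = 8.697 K/W
ΣR = 0.001274 + 8.697 = 8.698 K/W
Q = ΔT/ΣR = (-175 °C − 19.6 °C)/8.698 = -22.4 W
(Negative Q ⇒ heat flows inward; heat gain = 22.4 W.)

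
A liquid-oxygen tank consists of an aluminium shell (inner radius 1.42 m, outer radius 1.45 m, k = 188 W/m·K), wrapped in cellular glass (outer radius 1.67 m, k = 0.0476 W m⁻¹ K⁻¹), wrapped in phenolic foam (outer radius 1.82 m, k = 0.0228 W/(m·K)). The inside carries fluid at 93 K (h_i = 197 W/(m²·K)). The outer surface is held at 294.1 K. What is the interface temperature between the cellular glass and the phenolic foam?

Treat each layer as a resistance in series:
  R_conv,in = 1/(4πr²h) = 1/(4π·1.42²·197) = 2.003×10^-4 K/W
  R_aluminium = (1/1.42 − 1/1.45)/(4πk) = 0.01457/(4π·188) = 6.167×10^-6 K/W
  R_cellular glass = (1/1.45 − 1/1.67)/(4πk) = 0.09085/(4π·0.0476) = 0.1519 K/W
  R_phenolic foam = (1/1.67 − 1/1.82)/(4πk) = 0.04935/(4π·0.0228) = 0.1722 K/W
ΣR = 2.003×10^-4 + 6.167×10^-6 + 0.1519 + 0.1722 = 0.3243 K/W
Q = ΔT/ΣR = (93 K − 294.1 K)/0.3243 = -620.1 W
From the inner boundary to the cellular glass/phenolic foam interface, ΣR_partial = 0.1521 K/W.
T_interface = T_in − Q·ΣR_partial = 93 K − (-620.1)(0.1521) = 187.3 K

T = 187.3 K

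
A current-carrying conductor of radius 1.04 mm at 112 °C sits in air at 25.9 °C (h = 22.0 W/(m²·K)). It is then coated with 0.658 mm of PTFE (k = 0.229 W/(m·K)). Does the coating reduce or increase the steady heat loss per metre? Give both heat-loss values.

increases: 12.4 → 18.7 W/m

Critical radius for a cylinder: r_cr = k/h = 0.0104 m = 1.04 cm.
Outer radius after coating: r₂ = 0.00104 + 6.58×10^-4 = 0.001698 m.
Since r₁ < r_cr and r₂ ≤ r_cr, the coating moves toward the maximum at r_cr — heat loss rises.
Bare: R = 1/(2πr₁h) = 6.956 m·K/W; Q = 86.1/6.956 = 12.4 W/m.
Coated: R = R_cond + R_conv = 4.601 m·K/W; Q = 86.1/4.601 = 18.7 W/m.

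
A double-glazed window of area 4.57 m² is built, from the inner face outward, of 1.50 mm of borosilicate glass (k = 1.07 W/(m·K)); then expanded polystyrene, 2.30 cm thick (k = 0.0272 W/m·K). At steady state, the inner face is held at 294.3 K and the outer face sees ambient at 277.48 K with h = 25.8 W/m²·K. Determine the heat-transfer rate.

Series thermal resistances, inner to outer:
  R_borosilicate glass = L/(kA) = 0.00150/(1.07·4.57) = 3.068×10^-4 K/W
  R_expanded polystyrene = L/(kA) = 0.0230/(0.0272·4.57) = 0.1850 K/W
  R_conv,out = 1/(hA) = 1/(25.8·4.57) = 0.008481 K/W
ΣR = 3.068×10^-4 + 0.1850 + 0.008481 = 0.1938 K/W
Q = ΔT/ΣR = (294.3 K − 277.48 K)/0.1938 = 86.8 W

Q = 86.8 W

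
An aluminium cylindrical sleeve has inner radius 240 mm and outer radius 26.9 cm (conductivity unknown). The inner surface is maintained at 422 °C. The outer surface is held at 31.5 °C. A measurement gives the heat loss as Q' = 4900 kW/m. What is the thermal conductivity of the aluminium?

ΣR = ΔT/Q' = |422 − 31.5|/4.90×10^6 = 7.969×10^-5 m·K/W
ln(r₂/r₁)/(2πk) = 7.969×10^-5 ⇒ k = 0.1141/(2π·7.969×10^-5) = 228 W/m·K

k = 228 W/m·K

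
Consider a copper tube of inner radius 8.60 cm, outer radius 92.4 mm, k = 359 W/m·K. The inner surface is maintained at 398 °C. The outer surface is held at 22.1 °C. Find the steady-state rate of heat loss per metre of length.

Q' = 11800 kW/m

Q' = 2πk·ΔT/ln(r₂/r₁) = 2π × 359 × 375.9 / ln(0.0924/0.0860) = 1.18×10^7 W/m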